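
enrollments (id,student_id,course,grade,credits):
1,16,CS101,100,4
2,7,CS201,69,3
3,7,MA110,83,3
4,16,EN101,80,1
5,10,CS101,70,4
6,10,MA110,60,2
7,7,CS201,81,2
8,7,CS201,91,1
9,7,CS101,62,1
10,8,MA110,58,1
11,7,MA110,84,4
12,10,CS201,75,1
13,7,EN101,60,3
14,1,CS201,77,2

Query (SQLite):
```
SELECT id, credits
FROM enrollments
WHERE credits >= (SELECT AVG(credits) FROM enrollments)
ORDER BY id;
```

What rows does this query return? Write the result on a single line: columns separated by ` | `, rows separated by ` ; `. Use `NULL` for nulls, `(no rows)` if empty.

1 | 4 ; 2 | 3 ; 3 | 3 ; 5 | 4 ; 11 | 4 ; 13 | 3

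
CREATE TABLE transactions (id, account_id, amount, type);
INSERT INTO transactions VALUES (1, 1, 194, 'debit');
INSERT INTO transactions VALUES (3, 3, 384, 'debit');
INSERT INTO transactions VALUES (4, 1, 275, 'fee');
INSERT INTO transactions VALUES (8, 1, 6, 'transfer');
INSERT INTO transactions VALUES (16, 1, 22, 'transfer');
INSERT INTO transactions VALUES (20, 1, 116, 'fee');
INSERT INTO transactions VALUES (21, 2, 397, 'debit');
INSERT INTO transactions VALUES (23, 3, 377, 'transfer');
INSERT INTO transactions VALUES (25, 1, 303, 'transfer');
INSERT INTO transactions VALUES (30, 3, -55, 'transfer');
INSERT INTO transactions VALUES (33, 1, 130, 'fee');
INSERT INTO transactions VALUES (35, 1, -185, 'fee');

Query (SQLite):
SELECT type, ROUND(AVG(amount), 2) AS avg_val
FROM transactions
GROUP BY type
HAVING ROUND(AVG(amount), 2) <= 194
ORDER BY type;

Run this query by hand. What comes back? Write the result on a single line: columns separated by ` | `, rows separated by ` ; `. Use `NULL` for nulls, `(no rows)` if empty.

fee | 84 ; transfer | 130.6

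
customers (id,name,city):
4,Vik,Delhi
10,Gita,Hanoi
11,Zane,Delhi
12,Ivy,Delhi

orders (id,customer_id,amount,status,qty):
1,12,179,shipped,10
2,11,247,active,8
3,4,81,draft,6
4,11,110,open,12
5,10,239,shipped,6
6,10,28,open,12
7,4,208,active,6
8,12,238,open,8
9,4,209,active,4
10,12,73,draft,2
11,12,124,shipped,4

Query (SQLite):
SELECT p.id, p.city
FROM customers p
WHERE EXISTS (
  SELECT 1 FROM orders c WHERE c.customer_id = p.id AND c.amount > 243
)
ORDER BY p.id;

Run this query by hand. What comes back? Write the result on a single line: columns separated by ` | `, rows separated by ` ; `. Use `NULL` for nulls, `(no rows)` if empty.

11 | Delhi

For each customers row, check whether any orders with matching customer_id has amount > 243.
Keep rows where that is true.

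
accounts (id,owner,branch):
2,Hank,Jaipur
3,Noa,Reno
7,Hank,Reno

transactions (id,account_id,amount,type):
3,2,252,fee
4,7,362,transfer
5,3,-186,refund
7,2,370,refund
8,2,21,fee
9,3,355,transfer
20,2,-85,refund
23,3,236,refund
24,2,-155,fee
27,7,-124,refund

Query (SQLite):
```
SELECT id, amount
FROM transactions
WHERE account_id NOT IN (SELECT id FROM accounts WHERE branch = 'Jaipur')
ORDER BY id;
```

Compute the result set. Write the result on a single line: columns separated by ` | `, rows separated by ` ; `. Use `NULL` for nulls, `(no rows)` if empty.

Inner query: accounts.id where branch = 'Jaipur'.
Outer: keep transactions rows whose account_id is not in that set.
Inner query → {2}

4 | 362 ; 5 | -186 ; 9 | 355 ; 23 | 236 ; 27 | -124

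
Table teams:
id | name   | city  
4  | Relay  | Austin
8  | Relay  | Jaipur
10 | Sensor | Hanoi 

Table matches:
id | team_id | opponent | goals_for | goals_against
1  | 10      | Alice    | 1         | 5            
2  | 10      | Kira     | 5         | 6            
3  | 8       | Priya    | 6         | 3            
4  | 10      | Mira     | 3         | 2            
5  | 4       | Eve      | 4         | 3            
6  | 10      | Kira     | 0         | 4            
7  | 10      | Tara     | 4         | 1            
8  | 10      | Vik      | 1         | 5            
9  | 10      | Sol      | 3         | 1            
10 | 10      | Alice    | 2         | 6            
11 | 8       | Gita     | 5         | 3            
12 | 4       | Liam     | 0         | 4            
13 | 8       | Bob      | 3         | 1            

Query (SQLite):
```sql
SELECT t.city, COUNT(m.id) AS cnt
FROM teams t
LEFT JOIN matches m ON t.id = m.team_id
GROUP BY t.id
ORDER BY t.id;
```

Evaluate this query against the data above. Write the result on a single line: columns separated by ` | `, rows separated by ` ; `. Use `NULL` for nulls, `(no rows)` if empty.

Austin | 2 ; Jaipur | 3 ; Hanoi | 8

LEFT JOIN keeps every teams row; unmatched ones get NULL for matches columns.
Group by teams.id and compute COUNT(m.id). COUNT(col) of an all-NULL group is 0.
  4: ids {5, 12} → COUNT(m.id)=2
  8: ids {3, 11, 13} → COUNT(m.id)=3
  10: ids {1, 2, 4, 6, 7, 8, 9, 10} → COUNT(m.id)=8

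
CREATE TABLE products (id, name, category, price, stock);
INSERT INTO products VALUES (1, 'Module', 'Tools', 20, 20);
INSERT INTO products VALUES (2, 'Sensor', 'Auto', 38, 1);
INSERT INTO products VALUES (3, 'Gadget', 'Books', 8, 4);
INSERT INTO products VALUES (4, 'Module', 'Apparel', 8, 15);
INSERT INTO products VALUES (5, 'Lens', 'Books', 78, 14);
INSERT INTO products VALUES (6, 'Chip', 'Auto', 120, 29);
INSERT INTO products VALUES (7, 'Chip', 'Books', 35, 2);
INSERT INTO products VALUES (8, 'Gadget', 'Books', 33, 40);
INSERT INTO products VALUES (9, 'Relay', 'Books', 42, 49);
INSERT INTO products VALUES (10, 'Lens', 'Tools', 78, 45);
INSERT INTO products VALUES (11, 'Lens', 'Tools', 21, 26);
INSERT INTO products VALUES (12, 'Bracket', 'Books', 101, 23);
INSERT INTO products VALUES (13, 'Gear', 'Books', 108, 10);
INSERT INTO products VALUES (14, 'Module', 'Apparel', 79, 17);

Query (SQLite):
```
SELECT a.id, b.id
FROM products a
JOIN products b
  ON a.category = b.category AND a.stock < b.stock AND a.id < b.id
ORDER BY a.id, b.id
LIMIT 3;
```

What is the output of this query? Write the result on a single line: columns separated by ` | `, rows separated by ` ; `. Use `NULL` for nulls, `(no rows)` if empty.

Pairs (a,b) with same category, a.stock < b.stock, a.id < b.id.
category groups: Apparel:{4,14} Auto:{2,6} Books:{3,5,7,8,9,12,13} Tools:{1,10,11}
Ordered by (a.id, b.id); first 3.

1 | 10 ; 1 | 11 ; 2 | 6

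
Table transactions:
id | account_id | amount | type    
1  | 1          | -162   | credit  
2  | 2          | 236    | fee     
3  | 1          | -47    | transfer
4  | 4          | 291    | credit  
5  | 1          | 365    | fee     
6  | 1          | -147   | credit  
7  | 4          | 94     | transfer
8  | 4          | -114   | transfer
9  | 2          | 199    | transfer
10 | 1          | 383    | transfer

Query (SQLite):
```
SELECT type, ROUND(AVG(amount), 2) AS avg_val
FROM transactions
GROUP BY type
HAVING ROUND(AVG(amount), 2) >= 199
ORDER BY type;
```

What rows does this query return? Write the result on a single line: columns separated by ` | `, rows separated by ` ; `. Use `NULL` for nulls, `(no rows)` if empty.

fee | 300.5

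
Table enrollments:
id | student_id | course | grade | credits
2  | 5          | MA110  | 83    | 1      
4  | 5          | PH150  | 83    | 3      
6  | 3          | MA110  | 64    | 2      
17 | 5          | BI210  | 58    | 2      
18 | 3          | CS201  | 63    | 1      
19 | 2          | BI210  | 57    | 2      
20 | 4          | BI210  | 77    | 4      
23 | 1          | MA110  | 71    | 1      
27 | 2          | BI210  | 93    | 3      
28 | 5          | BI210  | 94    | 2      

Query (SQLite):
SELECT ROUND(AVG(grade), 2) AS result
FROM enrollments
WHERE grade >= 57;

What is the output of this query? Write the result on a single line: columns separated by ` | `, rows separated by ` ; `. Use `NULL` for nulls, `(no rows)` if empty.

74.3

Rows where grade >= 57 → grade values: [83, 83, 64, 58, 63, 57, 77, 71, 93, 94].
AVG = 743 / 10 (rounded to 2 dp).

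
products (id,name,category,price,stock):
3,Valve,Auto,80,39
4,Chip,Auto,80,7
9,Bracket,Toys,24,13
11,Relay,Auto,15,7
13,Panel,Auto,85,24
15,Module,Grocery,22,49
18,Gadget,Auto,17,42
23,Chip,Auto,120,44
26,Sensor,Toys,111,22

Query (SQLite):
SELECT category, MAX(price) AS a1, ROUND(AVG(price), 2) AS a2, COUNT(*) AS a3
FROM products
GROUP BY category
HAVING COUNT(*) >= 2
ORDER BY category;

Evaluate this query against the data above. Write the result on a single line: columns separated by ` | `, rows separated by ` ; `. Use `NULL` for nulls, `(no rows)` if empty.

Auto | 120 | 66.17 | 6 ; Toys | 111 | 67.5 | 2

Group products by category.
Per group compute: MAX(price), ROUND(AVG(price), 2), COUNT(*).
HAVING: drop groups with fewer than 2 rows.
  Auto: ids {3, 4, 11, 13, 18, 23} → MAX(price)=120, ROUND(AVG(price), 2)=66.17, COUNT(*)=6
  Grocery: ids {15} → MAX(price)=22, ROUND(AVG(price), 2)=22, COUNT(*)=1
  Toys: ids {9, 26} → MAX(price)=111, ROUND(AVG(price), 2)=67.5, COUNT(*)=2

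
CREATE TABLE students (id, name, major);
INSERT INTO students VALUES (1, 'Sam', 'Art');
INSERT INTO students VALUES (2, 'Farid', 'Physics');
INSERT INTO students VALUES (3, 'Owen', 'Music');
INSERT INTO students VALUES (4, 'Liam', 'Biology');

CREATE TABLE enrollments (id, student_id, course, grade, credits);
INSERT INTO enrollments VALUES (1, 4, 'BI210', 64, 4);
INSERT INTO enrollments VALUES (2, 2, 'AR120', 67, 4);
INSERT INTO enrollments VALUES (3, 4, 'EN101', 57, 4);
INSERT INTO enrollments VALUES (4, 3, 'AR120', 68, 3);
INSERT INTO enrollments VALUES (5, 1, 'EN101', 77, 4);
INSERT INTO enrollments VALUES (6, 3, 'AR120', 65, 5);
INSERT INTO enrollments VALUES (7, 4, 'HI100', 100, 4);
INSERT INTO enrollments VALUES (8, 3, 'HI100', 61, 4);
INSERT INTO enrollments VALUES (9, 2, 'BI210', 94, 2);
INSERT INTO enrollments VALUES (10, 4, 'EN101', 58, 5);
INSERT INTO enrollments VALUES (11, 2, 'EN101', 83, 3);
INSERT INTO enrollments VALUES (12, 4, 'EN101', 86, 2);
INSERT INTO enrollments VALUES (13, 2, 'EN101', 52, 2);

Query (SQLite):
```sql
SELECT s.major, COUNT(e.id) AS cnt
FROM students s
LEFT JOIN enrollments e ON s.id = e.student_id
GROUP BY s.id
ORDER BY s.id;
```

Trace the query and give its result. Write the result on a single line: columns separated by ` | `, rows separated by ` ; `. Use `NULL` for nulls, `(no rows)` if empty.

Art | 1 ; Physics | 4 ; Music | 3 ; Biology | 5

LEFT JOIN keeps every students row; unmatched ones get NULL for enrollments columns.
Group by students.id and compute COUNT(e.id). COUNT(col) of an all-NULL group is 0.
  1: ids {5} → COUNT(e.id)=1
  2: ids {2, 9, 11, 13} → COUNT(e.id)=4
  3: ids {4, 6, 8} → COUNT(e.id)=3
  4: ids {1, 3, 7, 10, 12} → COUNT(e.id)=5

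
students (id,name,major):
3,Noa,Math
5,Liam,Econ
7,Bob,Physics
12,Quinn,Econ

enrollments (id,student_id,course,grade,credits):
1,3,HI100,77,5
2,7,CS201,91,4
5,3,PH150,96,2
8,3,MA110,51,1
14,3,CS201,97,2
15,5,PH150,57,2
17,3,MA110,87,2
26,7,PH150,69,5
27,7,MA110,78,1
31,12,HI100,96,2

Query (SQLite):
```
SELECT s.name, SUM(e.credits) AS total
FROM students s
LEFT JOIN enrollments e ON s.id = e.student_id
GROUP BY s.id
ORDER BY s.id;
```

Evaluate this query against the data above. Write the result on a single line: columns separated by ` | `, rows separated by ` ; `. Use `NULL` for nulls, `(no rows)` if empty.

LEFT JOIN keeps every students row; unmatched ones get NULL for enrollments columns.
Group by students.id and compute SUM(e.credits). SUM over an all-NULL group is NULL.
  3: ids {1, 5, 8, 14, 17} → SUM(e.credits)=12
  5: ids {15} → SUM(e.credits)=2
  7: ids {2, 26, 27} → SUM(e.credits)=10
  12: ids {31} → SUM(e.credits)=2

Noa | 12 ; Liam | 2 ; Bob | 10 ; Quinn | 2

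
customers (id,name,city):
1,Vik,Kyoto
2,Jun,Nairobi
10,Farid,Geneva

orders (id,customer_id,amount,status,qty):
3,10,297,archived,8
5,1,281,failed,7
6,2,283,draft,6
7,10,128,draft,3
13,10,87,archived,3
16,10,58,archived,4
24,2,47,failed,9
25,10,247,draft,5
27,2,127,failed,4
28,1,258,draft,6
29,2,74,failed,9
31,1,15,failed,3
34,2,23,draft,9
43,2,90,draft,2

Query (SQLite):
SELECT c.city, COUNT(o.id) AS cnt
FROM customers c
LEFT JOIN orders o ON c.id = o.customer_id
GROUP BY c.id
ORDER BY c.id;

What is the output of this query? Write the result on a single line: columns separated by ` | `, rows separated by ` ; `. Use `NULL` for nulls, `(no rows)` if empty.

LEFT JOIN keeps every customers row; unmatched ones get NULL for orders columns.
Group by customers.id and compute COUNT(o.id). COUNT(col) of an all-NULL group is 0.
  1: ids {5, 28, 31} → COUNT(o.id)=3
  2: ids {6, 24, 27, 29, 34, 43} → COUNT(o.id)=6
  10: ids {3, 7, 13, 16, 25} → COUNT(o.id)=5

Kyoto | 3 ; Nairobi | 6 ; Geneva | 5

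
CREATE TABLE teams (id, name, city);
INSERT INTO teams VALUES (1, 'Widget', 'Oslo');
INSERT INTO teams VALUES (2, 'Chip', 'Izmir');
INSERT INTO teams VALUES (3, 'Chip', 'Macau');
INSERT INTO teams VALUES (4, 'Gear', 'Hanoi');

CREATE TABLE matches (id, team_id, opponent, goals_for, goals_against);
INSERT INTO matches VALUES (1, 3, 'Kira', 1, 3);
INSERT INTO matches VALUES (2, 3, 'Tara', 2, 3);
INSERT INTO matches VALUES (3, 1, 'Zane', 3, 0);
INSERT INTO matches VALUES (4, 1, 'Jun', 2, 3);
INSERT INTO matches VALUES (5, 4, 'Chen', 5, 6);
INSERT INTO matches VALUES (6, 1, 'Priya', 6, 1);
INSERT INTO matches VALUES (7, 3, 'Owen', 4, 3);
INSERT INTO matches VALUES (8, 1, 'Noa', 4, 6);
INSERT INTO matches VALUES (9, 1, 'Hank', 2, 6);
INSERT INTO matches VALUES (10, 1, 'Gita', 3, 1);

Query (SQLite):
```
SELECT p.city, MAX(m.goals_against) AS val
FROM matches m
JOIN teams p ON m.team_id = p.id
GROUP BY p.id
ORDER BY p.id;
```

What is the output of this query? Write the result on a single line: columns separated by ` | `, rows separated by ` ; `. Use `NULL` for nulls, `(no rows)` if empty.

Join each matches row to its teams via team_id.
Group joined rows by teams.id; compute MAX(m.goals_against) per group.
  1: ids {3, 4, 6, 8, 9, 10} → MAX(m.goals_against)=6
  3: ids {1, 2, 7} → MAX(m.goals_against)=3
  4: ids {5} → MAX(m.goals_against)=6

Oslo | 6 ; Macau | 3 ; Hanoi | 6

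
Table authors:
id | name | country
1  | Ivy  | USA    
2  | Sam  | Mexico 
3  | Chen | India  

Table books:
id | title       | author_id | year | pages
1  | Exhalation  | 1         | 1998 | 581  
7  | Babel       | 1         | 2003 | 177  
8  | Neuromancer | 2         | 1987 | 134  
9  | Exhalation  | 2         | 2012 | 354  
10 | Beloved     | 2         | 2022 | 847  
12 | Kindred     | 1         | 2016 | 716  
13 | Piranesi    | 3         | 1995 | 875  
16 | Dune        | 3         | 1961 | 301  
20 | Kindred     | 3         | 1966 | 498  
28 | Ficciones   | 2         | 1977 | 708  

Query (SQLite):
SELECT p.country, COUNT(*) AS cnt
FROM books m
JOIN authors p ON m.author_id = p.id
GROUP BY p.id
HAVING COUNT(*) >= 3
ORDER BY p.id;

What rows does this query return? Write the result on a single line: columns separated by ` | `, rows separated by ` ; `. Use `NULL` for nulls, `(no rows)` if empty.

USA | 3 ; Mexico | 4 ; India | 3

Join each books row to its authors via author_id.
Group joined rows by authors.id; compute COUNT(*) per group.
HAVING: keep groups with count ≥ 3.
  1: ids {1, 7, 12} → COUNT(*)=3
  2: ids {8, 9, 10, 28} → COUNT(*)=4
  3: ids {13, 16, 20} → COUNT(*)=3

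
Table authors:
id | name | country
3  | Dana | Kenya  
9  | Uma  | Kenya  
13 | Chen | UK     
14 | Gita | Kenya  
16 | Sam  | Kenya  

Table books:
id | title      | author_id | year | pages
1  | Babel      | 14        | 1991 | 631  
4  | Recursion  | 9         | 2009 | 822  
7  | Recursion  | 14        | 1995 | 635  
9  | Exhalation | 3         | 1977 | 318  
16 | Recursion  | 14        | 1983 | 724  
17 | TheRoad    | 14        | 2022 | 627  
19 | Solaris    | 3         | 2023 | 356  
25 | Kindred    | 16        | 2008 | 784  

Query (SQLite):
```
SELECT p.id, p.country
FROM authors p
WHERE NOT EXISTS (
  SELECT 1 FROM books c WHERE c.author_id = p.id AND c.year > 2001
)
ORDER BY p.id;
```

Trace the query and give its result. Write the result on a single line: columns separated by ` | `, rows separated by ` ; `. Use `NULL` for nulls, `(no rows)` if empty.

13 | UK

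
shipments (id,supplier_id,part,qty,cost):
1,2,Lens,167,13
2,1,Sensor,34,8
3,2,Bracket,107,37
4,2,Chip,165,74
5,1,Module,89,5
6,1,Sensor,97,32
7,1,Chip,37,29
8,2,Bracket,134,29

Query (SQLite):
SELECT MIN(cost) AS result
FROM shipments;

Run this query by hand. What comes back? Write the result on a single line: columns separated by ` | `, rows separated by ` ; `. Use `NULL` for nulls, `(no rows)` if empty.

5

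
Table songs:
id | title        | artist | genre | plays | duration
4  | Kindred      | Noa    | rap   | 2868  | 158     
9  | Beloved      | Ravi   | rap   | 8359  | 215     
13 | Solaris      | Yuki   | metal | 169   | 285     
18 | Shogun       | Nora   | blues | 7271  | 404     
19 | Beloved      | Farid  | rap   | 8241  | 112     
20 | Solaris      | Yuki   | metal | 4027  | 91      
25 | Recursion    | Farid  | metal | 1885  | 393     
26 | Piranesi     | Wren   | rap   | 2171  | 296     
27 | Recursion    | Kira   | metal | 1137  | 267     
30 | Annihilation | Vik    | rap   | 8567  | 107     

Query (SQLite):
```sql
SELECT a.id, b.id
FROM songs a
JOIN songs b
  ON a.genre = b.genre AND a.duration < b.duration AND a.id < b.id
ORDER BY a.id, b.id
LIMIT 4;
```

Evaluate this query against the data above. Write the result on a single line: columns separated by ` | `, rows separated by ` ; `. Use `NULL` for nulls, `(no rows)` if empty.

Pairs (a,b) with same genre, a.duration < b.duration, a.id < b.id.
genre groups: blues:{18} metal:{13,20,25,27} rap:{4,9,19,26,30}
Ordered by (a.id, b.id); first 4.

4 | 9 ; 4 | 26 ; 9 | 26 ; 13 | 25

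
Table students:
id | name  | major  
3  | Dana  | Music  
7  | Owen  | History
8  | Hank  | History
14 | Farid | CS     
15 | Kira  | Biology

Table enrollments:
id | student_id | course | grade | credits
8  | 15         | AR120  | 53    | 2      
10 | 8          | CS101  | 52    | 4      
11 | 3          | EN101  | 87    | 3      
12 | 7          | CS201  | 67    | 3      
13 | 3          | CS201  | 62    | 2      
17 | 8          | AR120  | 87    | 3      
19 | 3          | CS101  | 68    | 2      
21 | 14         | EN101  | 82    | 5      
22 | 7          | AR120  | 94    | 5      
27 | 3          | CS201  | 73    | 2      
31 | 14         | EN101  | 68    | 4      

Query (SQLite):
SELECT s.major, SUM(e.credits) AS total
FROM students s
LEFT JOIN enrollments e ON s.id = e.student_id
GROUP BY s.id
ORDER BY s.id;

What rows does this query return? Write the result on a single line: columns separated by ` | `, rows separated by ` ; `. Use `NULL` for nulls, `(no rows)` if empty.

Music | 9 ; History | 8 ; History | 7 ; CS | 9 ; Biology | 2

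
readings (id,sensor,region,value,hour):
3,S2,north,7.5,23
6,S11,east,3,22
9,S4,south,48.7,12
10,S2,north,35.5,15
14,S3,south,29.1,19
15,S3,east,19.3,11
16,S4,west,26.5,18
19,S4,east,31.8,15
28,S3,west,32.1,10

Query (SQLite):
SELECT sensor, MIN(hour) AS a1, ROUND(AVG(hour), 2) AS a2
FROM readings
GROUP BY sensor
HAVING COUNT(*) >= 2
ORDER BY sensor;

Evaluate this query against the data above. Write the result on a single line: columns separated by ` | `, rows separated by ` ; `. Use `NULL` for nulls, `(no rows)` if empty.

S2 | 15 | 19 ; S3 | 10 | 13.33 ; S4 | 12 | 15

Group readings by sensor.
Per group compute: MIN(hour), ROUND(AVG(hour), 2).
HAVING: drop groups with fewer than 2 rows.
  S11: ids {6} → MIN(hour)=22, ROUND(AVG(hour), 2)=22
  S2: ids {3, 10} → MIN(hour)=15, ROUND(AVG(hour), 2)=19
  S3: ids {14, 15, 28} → MIN(hour)=10, ROUND(AVG(hour), 2)=13.33
  S4: ids {9, 16, 19} → MIN(hour)=12, ROUND(AVG(hour), 2)=15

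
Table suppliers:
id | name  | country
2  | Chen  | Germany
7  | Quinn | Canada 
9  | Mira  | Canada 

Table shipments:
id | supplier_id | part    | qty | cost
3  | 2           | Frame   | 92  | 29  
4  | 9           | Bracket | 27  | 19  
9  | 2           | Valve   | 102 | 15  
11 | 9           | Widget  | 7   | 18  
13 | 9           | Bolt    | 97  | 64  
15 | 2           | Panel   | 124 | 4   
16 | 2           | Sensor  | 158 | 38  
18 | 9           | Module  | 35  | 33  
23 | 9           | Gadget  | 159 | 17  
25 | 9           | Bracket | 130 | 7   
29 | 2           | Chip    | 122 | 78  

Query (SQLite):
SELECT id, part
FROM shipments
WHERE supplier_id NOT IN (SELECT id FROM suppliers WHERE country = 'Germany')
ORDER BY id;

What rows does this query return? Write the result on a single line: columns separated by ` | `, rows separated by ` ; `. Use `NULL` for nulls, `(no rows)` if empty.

Inner query: suppliers.id where country = 'Germany'.
Outer: keep shipments rows whose supplier_id is not in that set.
Inner query → {2}

4 | Bracket ; 11 | Widget ; 13 | Bolt ; 18 | Module ; 23 | Gadget ; 25 | Bracket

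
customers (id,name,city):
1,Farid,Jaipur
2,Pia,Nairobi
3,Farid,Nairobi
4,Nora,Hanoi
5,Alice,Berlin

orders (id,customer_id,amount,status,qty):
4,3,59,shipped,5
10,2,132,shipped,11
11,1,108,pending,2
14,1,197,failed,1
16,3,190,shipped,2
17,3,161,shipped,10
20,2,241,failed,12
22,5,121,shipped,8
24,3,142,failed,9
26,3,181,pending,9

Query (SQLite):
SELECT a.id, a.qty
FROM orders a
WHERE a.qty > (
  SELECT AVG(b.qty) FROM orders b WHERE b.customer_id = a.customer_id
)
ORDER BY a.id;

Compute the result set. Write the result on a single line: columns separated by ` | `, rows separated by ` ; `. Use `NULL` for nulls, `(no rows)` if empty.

For each orders row a, compute AVG(qty) over rows sharing a.customer_id.
Keep row a if a.qty > that per-group AVG.
  customer_id=1: AVG(qty) = 1.5
  customer_id=2: AVG(qty) = 11.5
  customer_id=3: AVG(qty) = 7.0
  customer_id=5: AVG(qty) = 8.0

11 | 2 ; 17 | 10 ; 20 | 12 ; 24 | 9 ; 26 | 9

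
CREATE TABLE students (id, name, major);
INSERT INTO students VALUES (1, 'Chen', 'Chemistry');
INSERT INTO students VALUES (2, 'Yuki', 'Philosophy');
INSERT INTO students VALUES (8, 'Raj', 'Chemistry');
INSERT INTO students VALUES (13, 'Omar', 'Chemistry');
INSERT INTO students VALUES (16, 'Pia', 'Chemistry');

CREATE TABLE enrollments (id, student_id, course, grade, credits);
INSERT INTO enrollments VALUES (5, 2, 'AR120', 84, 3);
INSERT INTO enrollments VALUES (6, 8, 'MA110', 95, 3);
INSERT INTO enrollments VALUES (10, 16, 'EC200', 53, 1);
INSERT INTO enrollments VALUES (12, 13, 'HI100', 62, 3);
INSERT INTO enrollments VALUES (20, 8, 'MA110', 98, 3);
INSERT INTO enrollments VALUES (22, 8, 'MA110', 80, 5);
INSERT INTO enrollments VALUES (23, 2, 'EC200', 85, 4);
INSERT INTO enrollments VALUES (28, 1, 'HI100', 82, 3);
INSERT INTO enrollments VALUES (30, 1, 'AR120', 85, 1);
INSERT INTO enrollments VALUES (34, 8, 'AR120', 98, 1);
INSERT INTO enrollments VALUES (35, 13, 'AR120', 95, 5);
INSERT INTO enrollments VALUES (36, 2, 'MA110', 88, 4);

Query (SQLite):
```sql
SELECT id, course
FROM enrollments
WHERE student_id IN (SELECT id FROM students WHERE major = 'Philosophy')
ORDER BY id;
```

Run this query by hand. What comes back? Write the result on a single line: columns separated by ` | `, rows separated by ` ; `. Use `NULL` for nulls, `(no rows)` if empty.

Inner query: students.id where major = 'Philosophy'.
Outer: keep enrollments rows whose student_id is in that set.
Inner query → {2}

5 | AR120 ; 23 | EC200 ; 36 | MA110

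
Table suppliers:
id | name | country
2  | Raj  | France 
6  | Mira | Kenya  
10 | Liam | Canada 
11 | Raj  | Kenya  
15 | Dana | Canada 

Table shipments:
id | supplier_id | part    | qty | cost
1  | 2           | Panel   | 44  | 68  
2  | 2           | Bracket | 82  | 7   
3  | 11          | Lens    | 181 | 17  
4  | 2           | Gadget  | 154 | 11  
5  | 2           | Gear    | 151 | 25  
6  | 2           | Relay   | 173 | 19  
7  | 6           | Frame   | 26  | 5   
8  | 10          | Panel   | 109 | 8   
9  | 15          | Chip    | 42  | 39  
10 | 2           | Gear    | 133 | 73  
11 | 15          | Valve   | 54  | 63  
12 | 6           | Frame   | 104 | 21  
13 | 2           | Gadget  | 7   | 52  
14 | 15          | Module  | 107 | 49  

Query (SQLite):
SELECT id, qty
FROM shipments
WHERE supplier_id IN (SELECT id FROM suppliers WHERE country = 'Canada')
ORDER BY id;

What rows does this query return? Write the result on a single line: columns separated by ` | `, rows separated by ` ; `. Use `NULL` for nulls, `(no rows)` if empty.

8 | 109 ; 9 | 42 ; 11 | 54 ; 14 | 107

Inner query: suppliers.id where country = 'Canada'.
Outer: keep shipments rows whose supplier_id is in that set.
Inner query → {10, 15}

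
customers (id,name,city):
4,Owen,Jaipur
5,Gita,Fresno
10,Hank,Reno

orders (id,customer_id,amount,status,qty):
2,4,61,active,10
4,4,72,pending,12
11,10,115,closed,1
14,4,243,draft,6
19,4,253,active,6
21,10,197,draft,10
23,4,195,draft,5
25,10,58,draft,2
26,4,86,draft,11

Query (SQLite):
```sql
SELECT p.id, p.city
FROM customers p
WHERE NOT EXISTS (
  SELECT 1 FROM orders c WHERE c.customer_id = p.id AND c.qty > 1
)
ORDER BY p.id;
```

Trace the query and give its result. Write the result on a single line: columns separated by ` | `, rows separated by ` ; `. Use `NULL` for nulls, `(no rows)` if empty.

5 | Fresno

For each customers row, check whether any orders with matching customer_id has qty > 1.
Keep rows where that is false.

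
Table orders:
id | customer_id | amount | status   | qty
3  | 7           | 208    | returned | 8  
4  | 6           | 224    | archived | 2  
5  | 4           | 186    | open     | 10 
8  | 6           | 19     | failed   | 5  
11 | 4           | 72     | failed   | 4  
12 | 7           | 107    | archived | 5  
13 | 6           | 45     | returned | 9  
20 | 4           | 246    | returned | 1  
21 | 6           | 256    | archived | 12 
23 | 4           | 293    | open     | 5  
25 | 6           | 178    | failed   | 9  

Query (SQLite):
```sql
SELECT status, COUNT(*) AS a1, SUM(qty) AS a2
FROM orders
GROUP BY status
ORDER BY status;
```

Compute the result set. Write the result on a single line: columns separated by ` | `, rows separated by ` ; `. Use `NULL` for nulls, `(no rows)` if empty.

Group orders by status.
Per group compute: COUNT(*), SUM(qty).
  archived: ids {4, 12, 21} → COUNT(*)=3, SUM(qty)=19
  failed: ids {8, 11, 25} → COUNT(*)=3, SUM(qty)=18
  open: ids {5, 23} → COUNT(*)=2, SUM(qty)=15
  returned: ids {3, 13, 20} → COUNT(*)=3, SUM(qty)=18

archived | 3 | 19 ; failed | 3 | 18 ; open | 2 | 15 ; returned | 3 | 18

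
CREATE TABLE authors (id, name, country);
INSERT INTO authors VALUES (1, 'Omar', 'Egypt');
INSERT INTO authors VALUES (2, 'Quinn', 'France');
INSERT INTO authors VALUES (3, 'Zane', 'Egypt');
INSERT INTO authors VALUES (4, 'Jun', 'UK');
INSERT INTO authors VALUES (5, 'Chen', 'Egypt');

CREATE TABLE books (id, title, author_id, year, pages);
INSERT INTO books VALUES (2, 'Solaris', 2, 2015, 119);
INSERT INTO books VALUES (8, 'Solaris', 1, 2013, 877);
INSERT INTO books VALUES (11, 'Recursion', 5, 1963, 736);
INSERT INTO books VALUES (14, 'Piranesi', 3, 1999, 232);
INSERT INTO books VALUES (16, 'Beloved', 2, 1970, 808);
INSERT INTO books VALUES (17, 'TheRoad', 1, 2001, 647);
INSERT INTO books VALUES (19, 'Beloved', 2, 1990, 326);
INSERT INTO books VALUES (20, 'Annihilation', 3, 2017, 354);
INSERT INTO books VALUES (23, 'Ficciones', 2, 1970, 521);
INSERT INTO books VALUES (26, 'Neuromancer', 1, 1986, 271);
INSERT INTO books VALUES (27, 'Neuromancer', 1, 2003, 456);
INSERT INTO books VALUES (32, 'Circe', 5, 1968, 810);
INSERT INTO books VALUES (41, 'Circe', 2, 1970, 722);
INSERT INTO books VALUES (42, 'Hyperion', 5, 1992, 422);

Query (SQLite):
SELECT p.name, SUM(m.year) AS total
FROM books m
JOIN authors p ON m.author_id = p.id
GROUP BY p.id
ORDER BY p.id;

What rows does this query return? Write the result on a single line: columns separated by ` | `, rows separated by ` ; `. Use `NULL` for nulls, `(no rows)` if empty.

Join each books row to its authors via author_id.
Group joined rows by authors.id; compute SUM(m.year) per group.
  1: ids {8, 17, 26, 27} → SUM(m.year)=8003
  2: ids {2, 16, 19, 23, 41} → SUM(m.year)=9915
  3: ids {14, 20} → SUM(m.year)=4016
  5: ids {11, 32, 42} → SUM(m.year)=5923

Omar | 8003 ; Quinn | 9915 ; Zane | 4016 ; Chen | 5923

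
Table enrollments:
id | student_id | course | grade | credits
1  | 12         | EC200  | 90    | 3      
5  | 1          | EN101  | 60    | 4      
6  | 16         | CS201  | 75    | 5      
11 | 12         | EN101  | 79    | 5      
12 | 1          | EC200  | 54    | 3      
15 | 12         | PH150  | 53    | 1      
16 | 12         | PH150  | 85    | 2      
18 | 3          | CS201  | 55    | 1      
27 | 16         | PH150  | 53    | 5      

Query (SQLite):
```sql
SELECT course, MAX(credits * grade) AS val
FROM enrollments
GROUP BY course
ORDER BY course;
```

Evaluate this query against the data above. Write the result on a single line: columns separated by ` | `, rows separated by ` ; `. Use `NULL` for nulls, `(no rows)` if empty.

For each row compute credits * grade.
Group by course; take MAX of the expression per group.
  CS201: ids {6, 18} → MAX(credits * grade)=375
  EC200: ids {1, 12} → MAX(credits * grade)=270
  EN101: ids {5, 11} → MAX(credits * grade)=395
  PH150: ids {15, 16, 27} → MAX(credits * grade)=265

CS201 | 375 ; EC200 | 270 ; EN101 | 395 ; PH150 | 265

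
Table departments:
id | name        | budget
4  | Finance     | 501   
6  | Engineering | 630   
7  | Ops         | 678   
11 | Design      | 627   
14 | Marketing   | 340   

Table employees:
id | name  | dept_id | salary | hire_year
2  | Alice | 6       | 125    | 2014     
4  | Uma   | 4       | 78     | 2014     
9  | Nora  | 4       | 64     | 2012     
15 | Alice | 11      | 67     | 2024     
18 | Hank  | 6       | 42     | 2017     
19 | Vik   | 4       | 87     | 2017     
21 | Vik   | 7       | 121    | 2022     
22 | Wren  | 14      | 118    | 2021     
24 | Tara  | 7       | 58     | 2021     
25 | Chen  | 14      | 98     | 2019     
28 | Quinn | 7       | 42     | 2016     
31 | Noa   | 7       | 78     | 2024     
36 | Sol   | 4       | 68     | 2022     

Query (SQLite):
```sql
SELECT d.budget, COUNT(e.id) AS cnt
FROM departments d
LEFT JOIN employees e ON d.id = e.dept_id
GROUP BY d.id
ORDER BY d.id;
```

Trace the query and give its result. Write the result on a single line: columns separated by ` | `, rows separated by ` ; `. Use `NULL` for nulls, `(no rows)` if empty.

LEFT JOIN keeps every departments row; unmatched ones get NULL for employees columns.
Group by departments.id and compute COUNT(e.id). COUNT(col) of an all-NULL group is 0.
  4: ids {4, 9, 19, 36} → COUNT(e.id)=4
  6: ids {2, 18} → COUNT(e.id)=2
  7: ids {21, 24, 28, 31} → COUNT(e.id)=4
  11: ids {15} → COUNT(e.id)=1
  14: ids {22, 25} → COUNT(e.id)=2

501 | 4 ; 630 | 2 ; 678 | 4 ; 627 | 1 ; 340 | 2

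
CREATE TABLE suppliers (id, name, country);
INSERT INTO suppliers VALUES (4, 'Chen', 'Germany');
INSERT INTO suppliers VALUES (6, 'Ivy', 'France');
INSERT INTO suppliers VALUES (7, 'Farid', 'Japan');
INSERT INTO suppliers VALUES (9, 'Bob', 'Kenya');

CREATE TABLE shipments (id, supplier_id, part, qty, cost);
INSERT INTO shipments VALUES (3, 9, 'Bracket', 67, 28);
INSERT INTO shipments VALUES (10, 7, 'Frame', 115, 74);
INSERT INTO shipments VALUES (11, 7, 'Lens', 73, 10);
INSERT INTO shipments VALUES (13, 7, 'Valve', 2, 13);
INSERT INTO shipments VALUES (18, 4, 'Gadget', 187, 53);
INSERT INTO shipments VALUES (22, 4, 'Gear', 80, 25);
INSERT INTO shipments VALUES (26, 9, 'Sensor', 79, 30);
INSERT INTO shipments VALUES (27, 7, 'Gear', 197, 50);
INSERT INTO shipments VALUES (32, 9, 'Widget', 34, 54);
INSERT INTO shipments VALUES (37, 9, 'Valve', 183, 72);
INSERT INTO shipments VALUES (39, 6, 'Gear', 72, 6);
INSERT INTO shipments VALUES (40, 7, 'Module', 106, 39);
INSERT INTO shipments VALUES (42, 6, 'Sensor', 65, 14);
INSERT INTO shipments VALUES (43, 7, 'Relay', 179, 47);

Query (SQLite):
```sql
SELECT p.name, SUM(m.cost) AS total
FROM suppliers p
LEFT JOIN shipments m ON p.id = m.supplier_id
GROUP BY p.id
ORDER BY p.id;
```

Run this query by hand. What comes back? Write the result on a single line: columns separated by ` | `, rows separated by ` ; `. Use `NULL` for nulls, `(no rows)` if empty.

LEFT JOIN keeps every suppliers row; unmatched ones get NULL for shipments columns.
Group by suppliers.id and compute SUM(m.cost). SUM over an all-NULL group is NULL.
  4: ids {18, 22} → SUM(m.cost)=78
  6: ids {39, 42} → SUM(m.cost)=20
  7: ids {10, 11, 13, 27, 40, 43} → SUM(m.cost)=233
  9: ids {3, 26, 32, 37} → SUM(m.cost)=184

Chen | 78 ; Ivy | 20 ; Farid | 233 ; Bob | 184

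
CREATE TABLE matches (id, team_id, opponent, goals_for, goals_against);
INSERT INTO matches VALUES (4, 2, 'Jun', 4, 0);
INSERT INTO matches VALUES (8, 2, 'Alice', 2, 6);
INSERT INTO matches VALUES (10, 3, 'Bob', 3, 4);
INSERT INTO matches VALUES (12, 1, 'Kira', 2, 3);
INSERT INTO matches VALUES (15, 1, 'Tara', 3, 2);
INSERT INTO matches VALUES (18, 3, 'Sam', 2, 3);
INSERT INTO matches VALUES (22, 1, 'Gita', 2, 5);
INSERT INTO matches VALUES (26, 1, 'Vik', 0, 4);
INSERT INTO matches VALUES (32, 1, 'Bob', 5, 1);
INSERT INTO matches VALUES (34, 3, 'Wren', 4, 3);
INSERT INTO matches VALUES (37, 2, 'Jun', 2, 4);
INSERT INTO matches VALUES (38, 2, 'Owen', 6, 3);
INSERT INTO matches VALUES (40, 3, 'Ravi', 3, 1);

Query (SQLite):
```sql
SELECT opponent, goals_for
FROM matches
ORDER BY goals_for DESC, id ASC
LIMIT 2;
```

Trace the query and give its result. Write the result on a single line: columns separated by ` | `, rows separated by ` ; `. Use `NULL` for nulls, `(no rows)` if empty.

Owen | 6 ; Bob | 5

Sort by goals_for desc, tiebreak id asc: (6, id=38), (5, id=32), (4, id=4), (4, id=34), (3, id=10) …. Take first 2.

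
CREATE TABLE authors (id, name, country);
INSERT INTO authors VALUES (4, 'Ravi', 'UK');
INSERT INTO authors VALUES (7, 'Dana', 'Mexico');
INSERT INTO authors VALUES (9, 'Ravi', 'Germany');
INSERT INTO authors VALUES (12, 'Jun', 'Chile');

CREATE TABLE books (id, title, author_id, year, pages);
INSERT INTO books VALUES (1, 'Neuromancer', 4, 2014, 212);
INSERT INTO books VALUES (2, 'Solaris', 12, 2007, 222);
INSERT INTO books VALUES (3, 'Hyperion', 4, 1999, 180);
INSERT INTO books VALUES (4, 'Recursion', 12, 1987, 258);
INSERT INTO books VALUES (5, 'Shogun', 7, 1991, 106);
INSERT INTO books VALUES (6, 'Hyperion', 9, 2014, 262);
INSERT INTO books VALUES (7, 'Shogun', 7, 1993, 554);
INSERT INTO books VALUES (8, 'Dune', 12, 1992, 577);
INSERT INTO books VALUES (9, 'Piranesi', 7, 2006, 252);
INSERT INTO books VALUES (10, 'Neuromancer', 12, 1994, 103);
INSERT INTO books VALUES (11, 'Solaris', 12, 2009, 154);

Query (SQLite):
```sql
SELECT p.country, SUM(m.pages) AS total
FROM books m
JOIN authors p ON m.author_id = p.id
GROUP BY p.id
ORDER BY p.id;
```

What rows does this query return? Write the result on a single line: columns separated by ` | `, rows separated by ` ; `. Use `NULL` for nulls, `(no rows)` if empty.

UK | 392 ; Mexico | 912 ; Germany | 262 ; Chile | 1314

Join each books row to its authors via author_id.
Group joined rows by authors.id; compute SUM(m.pages) per group.
  4: ids {1, 3} → SUM(m.pages)=392
  7: ids {5, 7, 9} → SUM(m.pages)=912
  9: ids {6} → SUM(m.pages)=262
  12: ids {2, 4, 8, 10, 11} → SUM(m.pages)=1314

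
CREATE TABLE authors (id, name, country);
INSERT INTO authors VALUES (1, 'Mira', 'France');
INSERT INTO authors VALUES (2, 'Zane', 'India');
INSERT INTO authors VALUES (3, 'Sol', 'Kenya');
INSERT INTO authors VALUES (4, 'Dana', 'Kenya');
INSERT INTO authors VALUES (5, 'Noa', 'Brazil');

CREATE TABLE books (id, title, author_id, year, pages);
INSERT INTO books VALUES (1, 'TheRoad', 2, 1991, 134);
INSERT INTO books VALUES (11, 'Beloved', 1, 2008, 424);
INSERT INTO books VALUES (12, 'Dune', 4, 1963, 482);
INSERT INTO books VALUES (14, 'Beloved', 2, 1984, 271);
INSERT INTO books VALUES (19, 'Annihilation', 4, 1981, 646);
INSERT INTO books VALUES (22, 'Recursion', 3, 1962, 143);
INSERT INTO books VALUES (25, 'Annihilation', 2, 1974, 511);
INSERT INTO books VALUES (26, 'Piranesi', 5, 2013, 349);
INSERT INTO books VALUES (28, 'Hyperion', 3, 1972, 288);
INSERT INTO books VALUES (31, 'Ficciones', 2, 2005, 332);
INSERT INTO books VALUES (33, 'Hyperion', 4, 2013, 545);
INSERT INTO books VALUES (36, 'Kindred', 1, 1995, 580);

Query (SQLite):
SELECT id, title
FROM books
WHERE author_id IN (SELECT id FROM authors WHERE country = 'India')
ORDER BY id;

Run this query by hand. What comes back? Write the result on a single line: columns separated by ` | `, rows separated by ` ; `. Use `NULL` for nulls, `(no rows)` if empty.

1 | TheRoad ; 14 | Beloved ; 25 | Annihilation ; 31 | Ficciones

Inner query: authors.id where country = 'India'.
Outer: keep books rows whose author_id is in that set.
Inner query → {2}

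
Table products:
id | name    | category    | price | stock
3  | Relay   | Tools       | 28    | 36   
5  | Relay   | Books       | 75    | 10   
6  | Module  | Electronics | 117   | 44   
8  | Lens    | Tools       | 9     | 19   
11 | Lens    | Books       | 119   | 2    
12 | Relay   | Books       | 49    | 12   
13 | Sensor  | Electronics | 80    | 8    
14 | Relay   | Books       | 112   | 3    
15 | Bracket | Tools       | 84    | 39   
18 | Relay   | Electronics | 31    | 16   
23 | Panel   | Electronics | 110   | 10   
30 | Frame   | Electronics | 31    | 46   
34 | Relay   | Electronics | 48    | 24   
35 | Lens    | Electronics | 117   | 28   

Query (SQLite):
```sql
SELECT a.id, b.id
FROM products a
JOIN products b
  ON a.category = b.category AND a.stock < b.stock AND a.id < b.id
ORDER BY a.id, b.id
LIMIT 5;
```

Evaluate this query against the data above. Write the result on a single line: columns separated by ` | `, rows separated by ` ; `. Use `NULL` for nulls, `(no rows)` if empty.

Pairs (a,b) with same category, a.stock < b.stock, a.id < b.id.
category groups: Books:{5,11,12,14} Electronics:{6,13,18,23,30,34,35} Tools:{3,8,15}
Ordered by (a.id, b.id); first 5.

3 | 15 ; 5 | 12 ; 6 | 30 ; 8 | 15 ; 11 | 12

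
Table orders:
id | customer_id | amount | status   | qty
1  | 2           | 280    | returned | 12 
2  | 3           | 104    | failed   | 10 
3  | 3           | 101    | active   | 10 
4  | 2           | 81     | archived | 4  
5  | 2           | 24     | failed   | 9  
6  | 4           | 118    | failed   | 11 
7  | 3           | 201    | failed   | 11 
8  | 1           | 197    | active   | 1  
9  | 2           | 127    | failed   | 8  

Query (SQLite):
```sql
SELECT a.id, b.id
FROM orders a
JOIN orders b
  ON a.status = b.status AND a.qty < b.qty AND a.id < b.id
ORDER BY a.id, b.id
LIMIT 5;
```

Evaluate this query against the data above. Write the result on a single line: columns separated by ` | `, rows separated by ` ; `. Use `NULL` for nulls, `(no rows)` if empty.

2 | 6 ; 2 | 7 ; 5 | 6 ; 5 | 7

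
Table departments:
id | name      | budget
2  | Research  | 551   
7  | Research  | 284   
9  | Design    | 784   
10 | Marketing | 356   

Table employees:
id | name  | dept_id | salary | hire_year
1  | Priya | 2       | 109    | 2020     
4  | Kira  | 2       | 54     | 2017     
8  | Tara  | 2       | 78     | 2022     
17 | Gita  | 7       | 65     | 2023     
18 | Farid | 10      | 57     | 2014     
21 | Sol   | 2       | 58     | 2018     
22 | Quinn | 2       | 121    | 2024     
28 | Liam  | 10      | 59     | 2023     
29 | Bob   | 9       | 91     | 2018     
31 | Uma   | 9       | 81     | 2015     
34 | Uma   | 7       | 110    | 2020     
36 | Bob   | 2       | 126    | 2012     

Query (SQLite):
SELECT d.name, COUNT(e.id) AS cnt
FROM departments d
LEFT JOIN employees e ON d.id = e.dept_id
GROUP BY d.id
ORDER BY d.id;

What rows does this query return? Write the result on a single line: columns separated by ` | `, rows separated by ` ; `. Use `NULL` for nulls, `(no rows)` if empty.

LEFT JOIN keeps every departments row; unmatched ones get NULL for employees columns.
Group by departments.id and compute COUNT(e.id). COUNT(col) of an all-NULL group is 0.
  2: ids {1, 4, 8, 21, 22, 36} → COUNT(e.id)=6
  7: ids {17, 34} → COUNT(e.id)=2
  9: ids {29, 31} → COUNT(e.id)=2
  10: ids {18, 28} → COUNT(e.id)=2

Research | 6 ; Research | 2 ; Design | 2 ; Marketing | 2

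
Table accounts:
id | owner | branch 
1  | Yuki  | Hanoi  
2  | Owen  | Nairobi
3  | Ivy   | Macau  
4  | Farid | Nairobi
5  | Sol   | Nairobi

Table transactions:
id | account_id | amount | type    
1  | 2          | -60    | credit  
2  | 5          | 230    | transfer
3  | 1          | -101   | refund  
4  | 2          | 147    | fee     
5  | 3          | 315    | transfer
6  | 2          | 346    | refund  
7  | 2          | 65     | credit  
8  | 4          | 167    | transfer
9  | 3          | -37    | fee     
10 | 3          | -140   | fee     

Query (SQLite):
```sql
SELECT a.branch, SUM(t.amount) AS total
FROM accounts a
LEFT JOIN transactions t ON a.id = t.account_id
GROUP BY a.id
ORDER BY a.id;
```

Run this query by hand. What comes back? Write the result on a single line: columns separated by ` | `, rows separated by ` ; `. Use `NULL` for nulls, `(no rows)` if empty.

LEFT JOIN keeps every accounts row; unmatched ones get NULL for transactions columns.
Group by accounts.id and compute SUM(t.amount). SUM over an all-NULL group is NULL.
  1: ids {3} → SUM(t.amount)=-101
  2: ids {1, 4, 6, 7} → SUM(t.amount)=498
  3: ids {5, 9, 10} → SUM(t.amount)=138
  4: ids {8} → SUM(t.amount)=167
  5: ids {2} → SUM(t.amount)=230

Hanoi | -101 ; Nairobi | 498 ; Macau | 138 ; Nairobi | 167 ; Nairobi | 230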